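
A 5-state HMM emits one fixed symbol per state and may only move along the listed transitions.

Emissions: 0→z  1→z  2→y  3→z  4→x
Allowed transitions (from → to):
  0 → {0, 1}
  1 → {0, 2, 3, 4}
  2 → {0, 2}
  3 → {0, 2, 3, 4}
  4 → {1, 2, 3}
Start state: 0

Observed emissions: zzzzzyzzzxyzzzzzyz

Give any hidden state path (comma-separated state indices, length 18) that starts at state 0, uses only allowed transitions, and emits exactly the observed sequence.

0,1,0,1,3,2,0,0,1,4,2,0,0,1,0,1,2,0

  0: obs=z cand={0,1,3} pick 0 [start]
  1: obs=z cand={0,1,3} pick 1 [0->1 ok]
  2: obs=z cand={0,1,3} pick 0 [1->0 ok]
  3: obs=z cand={0,1,3} pick 1 [0->1 ok]
  4: obs=z cand={0,1,3} pick 3 [1->3 ok]
  5: obs=y cand={2} pick 2 [3->2 ok]
  6: obs=z cand={0,1,3} pick 0 [2->0 ok]
  7: obs=z cand={0,1,3} pick 0 [0->0 ok]
  8: obs=z cand={0,1,3} pick 1 [0->1 ok]
  9: obs=x cand={4} pick 4 [1->4 ok]
  10: obs=y cand={2} pick 2 [4->2 ok]
  11: obs=z cand={0,1,3} pick 0 [2->0 ok]
  12: obs=z cand={0,1,3} pick 0 [0->0 ok]
  13: obs=z cand={0,1,3} pick 1 [0->1 ok]
  14: obs=z cand={0,1,3} pick 0 [1->0 ok]
  15: obs=z cand={0,1,3} pick 1 [0->1 ok]
  16: obs=y cand={2} pick 2 [1->2 ok]
  17: obs=z cand={0,1,3} pick 0 [2->0 ok]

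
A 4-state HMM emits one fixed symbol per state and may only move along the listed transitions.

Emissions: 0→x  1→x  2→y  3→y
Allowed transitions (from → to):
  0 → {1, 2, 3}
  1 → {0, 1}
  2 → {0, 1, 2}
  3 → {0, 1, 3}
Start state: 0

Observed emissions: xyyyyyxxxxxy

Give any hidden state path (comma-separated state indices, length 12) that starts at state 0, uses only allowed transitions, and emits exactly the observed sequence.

  0: obs=x cand={0,1} pick 0 [start]
  1: obs=y cand={2,3} pick 2 [0->2 ok]
  2: obs=y cand={2,3} pick 2 [2->2 ok]
  3: obs=y cand={2,3} pick 2 [2->2 ok]
  4: obs=y cand={2,3} pick 2 [2->2 ok]
  5: obs=y cand={2,3} pick 2 [2->2 ok]
  6: obs=x cand={0,1} pick 1 [2->1 ok]
  7: obs=x cand={0,1} pick 0 [1->0 ok]
  8: obs=x cand={0,1} pick 1 [0->1 ok]
  9: obs=x cand={0,1} pick 1 [1->1 ok]
  10: obs=x cand={0,1} pick 0 [1->0 ok]
  11: obs=y cand={2,3} pick 3 [0->3 ok]

0,2,2,2,2,2,1,0,1,1,0,3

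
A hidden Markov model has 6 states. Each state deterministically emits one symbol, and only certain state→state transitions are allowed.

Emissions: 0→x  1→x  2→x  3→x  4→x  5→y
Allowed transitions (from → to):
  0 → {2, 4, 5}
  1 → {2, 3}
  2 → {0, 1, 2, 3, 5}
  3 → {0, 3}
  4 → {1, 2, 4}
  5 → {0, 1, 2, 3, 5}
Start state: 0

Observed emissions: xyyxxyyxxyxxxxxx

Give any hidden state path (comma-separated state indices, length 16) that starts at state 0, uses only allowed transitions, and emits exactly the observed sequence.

  pos 0: x in {0,1,2,3,4}, choose 0; start
  pos 1: y in {5}, choose 5; 0->5 ok
  pos 2: y in {5}, choose 5; 5->5 ok
  pos 3: x in {0,1,2,3,4}, choose 3; 5->3 ok
  pos 4: x in {0,1,2,3,4}, choose 0; 3->0 ok
  pos 5: y in {5}, choose 5; 0->5 ok
  pos 6: y in {5}, choose 5; 5->5 ok
  pos 7: x in {0,1,2,3,4}, choose 1; 5->1 ok
  pos 8: x in {0,1,2,3,4}, choose 2; 1->2 ok
  pos 9: y in {5}, choose 5; 2->5 ok
  pos 10: x in {0,1,2,3,4}, choose 0; 5->0 ok
  pos 11: x in {0,1,2,3,4}, choose 2; 0->2 ok
  pos 12: x in {0,1,2,3,4}, choose 1; 2->1 ok
  pos 13: x in {0,1,2,3,4}, choose 3; 1->3 ok
  pos 14: x in {0,1,2,3,4}, choose 3; 3->3 ok
  pos 15: x in {0,1,2,3,4}, choose 0; 3->0 ok

0,5,5,3,0,5,5,1,2,5,0,2,1,3,3,0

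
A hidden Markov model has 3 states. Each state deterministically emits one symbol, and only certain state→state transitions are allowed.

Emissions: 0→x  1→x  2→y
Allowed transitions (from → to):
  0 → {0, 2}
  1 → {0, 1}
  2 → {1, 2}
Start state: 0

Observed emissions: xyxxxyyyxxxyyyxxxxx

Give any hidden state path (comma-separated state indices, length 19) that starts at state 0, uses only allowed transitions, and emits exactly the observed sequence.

0,2,1,0,0,2,2,2,1,1,0,2,2,2,1,1,1,1,1

  t0 'x' -> {0,1}, take 0 (start)
  t1 'y' -> {2}, take 2 (0->2 ok)
  t2 'x' -> {0,1}, take 1 (2->1 ok)
  t3 'x' -> {0,1}, take 0 (1->0 ok)
  t4 'x' -> {0,1}, take 0 (0->0 ok)
  t5 'y' -> {2}, take 2 (0->2 ok)
  t6 'y' -> {2}, take 2 (2->2 ok)
  t7 'y' -> {2}, take 2 (2->2 ok)
  t8 'x' -> {0,1}, take 1 (2->1 ok)
  t9 'x' -> {0,1}, take 1 (1->1 ok)
  t10 'x' -> {0,1}, take 0 (1->0 ok)
  t11 'y' -> {2}, take 2 (0->2 ok)
  t12 'y' -> {2}, take 2 (2->2 ok)
  t13 'y' -> {2}, take 2 (2->2 ok)
  t14 'x' -> {0,1}, take 1 (2->1 ok)
  t15 'x' -> {0,1}, take 1 (1->1 ok)
  t16 'x' -> {0,1}, take 1 (1->1 ok)
  t17 'x' -> {0,1}, take 1 (1->1 ok)
  t18 'x' -> {0,1}, take 1 (1->1 ok)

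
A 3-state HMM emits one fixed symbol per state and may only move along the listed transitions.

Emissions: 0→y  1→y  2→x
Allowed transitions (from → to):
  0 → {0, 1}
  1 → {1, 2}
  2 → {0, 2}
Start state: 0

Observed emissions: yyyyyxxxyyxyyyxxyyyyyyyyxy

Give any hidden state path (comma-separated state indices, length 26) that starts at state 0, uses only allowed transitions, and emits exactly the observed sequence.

0,0,1,1,1,2,2,2,0,1,2,0,0,1,2,2,0,0,0,0,0,1,1,1,2,0

  t0 'y' -> {0,1}, take 0 (start)
  t1 'y' -> {0,1}, take 0 (0->0 ok)
  t2 'y' -> {0,1}, take 1 (0->1 ok)
  t3 'y' -> {0,1}, take 1 (1->1 ok)
  t4 'y' -> {0,1}, take 1 (1->1 ok)
  t5 'x' -> {2}, take 2 (1->2 ok)
  t6 'x' -> {2}, take 2 (2->2 ok)
  t7 'x' -> {2}, take 2 (2->2 ok)
  t8 'y' -> {0,1}, take 0 (2->0 ok)
  t9 'y' -> {0,1}, take 1 (0->1 ok)
  t10 'x' -> {2}, take 2 (1->2 ok)
  t11 'y' -> {0,1}, take 0 (2->0 ok)
  t12 'y' -> {0,1}, take 0 (0->0 ok)
  t13 'y' -> {0,1}, take 1 (0->1 ok)
  t14 'x' -> {2}, take 2 (1->2 ok)
  t15 'x' -> {2}, take 2 (2->2 ok)
  t16 'y' -> {0,1}, take 0 (2->0 ok)
  t17 'y' -> {0,1}, take 0 (0->0 ok)
  t18 'y' -> {0,1}, take 0 (0->0 ok)
  t19 'y' -> {0,1}, take 0 (0->0 ok)
  t20 'y' -> {0,1}, take 0 (0->0 ok)
  t21 'y' -> {0,1}, take 1 (0->1 ok)
  t22 'y' -> {0,1}, take 1 (1->1 ok)
  t23 'y' -> {0,1}, take 1 (1->1 ok)
  t24 'x' -> {2}, take 2 (1->2 ok)
  t25 'y' -> {0,1}, take 0 (2->0 ok)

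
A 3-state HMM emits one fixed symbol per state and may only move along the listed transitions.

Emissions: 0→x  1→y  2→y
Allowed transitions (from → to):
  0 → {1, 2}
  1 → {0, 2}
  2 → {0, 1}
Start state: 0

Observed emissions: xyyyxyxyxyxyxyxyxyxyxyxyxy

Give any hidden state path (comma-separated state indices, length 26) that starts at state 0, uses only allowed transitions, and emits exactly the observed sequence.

  t0 'x' -> {0}, take 0 (start)
  t1 'y' -> {1,2}, take 2 (0->2 ok)
  t2 'y' -> {1,2}, take 1 (2->1 ok)
  t3 'y' -> {1,2}, take 2 (1->2 ok)
  t4 'x' -> {0}, take 0 (2->0 ok)
  t5 'y' -> {1,2}, take 2 (0->2 ok)
  t6 'x' -> {0}, take 0 (2->0 ok)
  t7 'y' -> {1,2}, take 1 (0->1 ok)
  t8 'x' -> {0}, take 0 (1->0 ok)
  t9 'y' -> {1,2}, take 2 (0->2 ok)
  t10 'x' -> {0}, take 0 (2->0 ok)
  t11 'y' -> {1,2}, take 2 (0->2 ok)
  t12 'x' -> {0}, take 0 (2->0 ok)
  t13 'y' -> {1,2}, take 1 (0->1 ok)
  t14 'x' -> {0}, take 0 (1->0 ok)
  t15 'y' -> {1,2}, take 2 (0->2 ok)
  t16 'x' -> {0}, take 0 (2->0 ok)
  t17 'y' -> {1,2}, take 1 (0->1 ok)
  t18 'x' -> {0}, take 0 (1->0 ok)
  t19 'y' -> {1,2}, take 2 (0->2 ok)
  t20 'x' -> {0}, take 0 (2->0 ok)
  t21 'y' -> {1,2}, take 1 (0->1 ok)
  t22 'x' -> {0}, take 0 (1->0 ok)
  t23 'y' -> {1,2}, take 1 (0->1 ok)
  t24 'x' -> {0}, take 0 (1->0 ok)
  t25 'y' -> {1,2}, take 1 (0->1 ok)

0,2,1,2,0,2,0,1,0,2,0,2,0,1,0,2,0,1,0,2,0,1,0,1,0,1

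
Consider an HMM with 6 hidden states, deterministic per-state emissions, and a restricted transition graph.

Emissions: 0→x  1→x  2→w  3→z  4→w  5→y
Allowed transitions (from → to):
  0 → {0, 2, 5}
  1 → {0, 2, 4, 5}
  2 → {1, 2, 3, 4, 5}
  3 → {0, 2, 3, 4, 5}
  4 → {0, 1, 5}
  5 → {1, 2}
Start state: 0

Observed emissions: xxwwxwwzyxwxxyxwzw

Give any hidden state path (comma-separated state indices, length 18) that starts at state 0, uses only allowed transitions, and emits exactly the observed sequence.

  0: obs=x cand={0,1} pick 0 [start]
  1: obs=x cand={0,1} pick 0 [0->0 ok]
  2: obs=w cand={2,4} pick 2 [0->2 ok]
  3: obs=w cand={2,4} pick 2 [2->2 ok]
  4: obs=x cand={0,1} pick 1 [2->1 ok]
  5: obs=w cand={2,4} pick 2 [1->2 ok]
  6: obs=w cand={2,4} pick 2 [2->2 ok]
  7: obs=z cand={3} pick 3 [2->3 ok]
  8: obs=y cand={5} pick 5 [3->5 ok]
  9: obs=x cand={0,1} pick 1 [5->1 ok]
  10: obs=w cand={2,4} pick 4 [1->4 ok]
  11: obs=x cand={0,1} pick 1 [4->1 ok]
  12: obs=x cand={0,1} pick 0 [1->0 ok]
  13: obs=y cand={5} pick 5 [0->5 ok]
  14: obs=x cand={0,1} pick 1 [5->1 ok]
  15: obs=w cand={2,4} pick 2 [1->2 ok]
  16: obs=z cand={3} pick 3 [2->3 ok]
  17: obs=w cand={2,4} pick 4 [3->4 ok]

0,0,2,2,1,2,2,3,5,1,4,1,0,5,1,2,3,4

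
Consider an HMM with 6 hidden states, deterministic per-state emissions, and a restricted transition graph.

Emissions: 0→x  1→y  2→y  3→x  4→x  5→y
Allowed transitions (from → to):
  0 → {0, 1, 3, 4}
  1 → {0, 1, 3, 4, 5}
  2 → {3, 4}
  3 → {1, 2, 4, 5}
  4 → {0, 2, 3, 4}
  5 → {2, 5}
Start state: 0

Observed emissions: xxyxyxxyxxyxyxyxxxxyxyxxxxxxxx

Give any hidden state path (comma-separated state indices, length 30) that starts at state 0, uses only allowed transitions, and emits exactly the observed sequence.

0,3,1,0,1,0,3,2,4,3,1,3,2,3,1,0,4,0,3,2,3,2,4,0,0,4,4,4,0,4

  [0] x  {0,3,4}  => 0  start
  [1] x  {0,3,4}  => 3  0->3 ok
  [2] y  {1,2,5}  => 1  3->1 ok
  [3] x  {0,3,4}  => 0  1->0 ok
  [4] y  {1,2,5}  => 1  0->1 ok
  [5] x  {0,3,4}  => 0  1->0 ok
  [6] x  {0,3,4}  => 3  0->3 ok
  [7] y  {1,2,5}  => 2  3->2 ok
  [8] x  {0,3,4}  => 4  2->4 ok
  [9] x  {0,3,4}  => 3  4->3 ok
  [10] y  {1,2,5}  => 1  3->1 ok
  [11] x  {0,3,4}  => 3  1->3 ok
  [12] y  {1,2,5}  => 2  3->2 ok
  [13] x  {0,3,4}  => 3  2->3 ok
  [14] y  {1,2,5}  => 1  3->1 ok
  [15] x  {0,3,4}  => 0  1->0 ok
  [16] x  {0,3,4}  => 4  0->4 ok
  [17] x  {0,3,4}  => 0  4->0 ok
  [18] x  {0,3,4}  => 3  0->3 ok
  [19] y  {1,2,5}  => 2  3->2 ok
  [20] x  {0,3,4}  => 3  2->3 ok
  [21] y  {1,2,5}  => 2  3->2 ok
  [22] x  {0,3,4}  => 4  2->4 ok
  [23] x  {0,3,4}  => 0  4->0 ok
  [24] x  {0,3,4}  => 0  0->0 ok
  [25] x  {0,3,4}  => 4  0->4 ok
  [26] x  {0,3,4}  => 4  4->4 ok
  [27] x  {0,3,4}  => 4  4->4 ok
  [28] x  {0,3,4}  => 0  4->0 ok
  [29] x  {0,3,4}  => 4  0->4 ok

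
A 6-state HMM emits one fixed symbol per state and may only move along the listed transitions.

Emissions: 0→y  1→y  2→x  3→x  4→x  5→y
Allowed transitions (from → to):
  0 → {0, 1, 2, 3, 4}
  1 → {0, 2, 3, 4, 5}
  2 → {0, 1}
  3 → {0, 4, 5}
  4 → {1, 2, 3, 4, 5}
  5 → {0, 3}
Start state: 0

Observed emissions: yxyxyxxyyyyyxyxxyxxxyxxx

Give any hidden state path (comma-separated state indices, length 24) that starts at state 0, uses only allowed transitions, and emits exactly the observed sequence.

  pos 0: y in {0,1,5}, choose 0; start
  pos 1: x in {2,3,4}, choose 2; 0->2 ok
  pos 2: y in {0,1,5}, choose 1; 2->1 ok
  pos 3: x in {2,3,4}, choose 2; 1->2 ok
  pos 4: y in {0,1,5}, choose 1; 2->1 ok
  pos 5: x in {2,3,4}, choose 4; 1->4 ok
  pos 6: x in {2,3,4}, choose 2; 4->2 ok
  pos 7: y in {0,1,5}, choose 1; 2->1 ok
  pos 8: y in {0,1,5}, choose 5; 1->5 ok
  pos 9: y in {0,1,5}, choose 0; 5->0 ok
  pos 10: y in {0,1,5}, choose 1; 0->1 ok
  pos 11: y in {0,1,5}, choose 0; 1->0 ok
  pos 12: x in {2,3,4}, choose 2; 0->2 ok
  pos 13: y in {0,1,5}, choose 1; 2->1 ok
  pos 14: x in {2,3,4}, choose 4; 1->4 ok
  pos 15: x in {2,3,4}, choose 2; 4->2 ok
  pos 16: y in {0,1,5}, choose 0; 2->0 ok
  pos 17: x in {2,3,4}, choose 3; 0->3 ok
  pos 18: x in {2,3,4}, choose 4; 3->4 ok
  pos 19: x in {2,3,4}, choose 3; 4->3 ok
  pos 20: y in {0,1,5}, choose 5; 3->5 ok
  pos 21: x in {2,3,4}, choose 3; 5->3 ok
  pos 22: x in {2,3,4}, choose 4; 3->4 ok
  pos 23: x in {2,3,4}, choose 2; 4->2 ok

0,2,1,2,1,4,2,1,5,0,1,0,2,1,4,2,0,3,4,3,5,3,4,2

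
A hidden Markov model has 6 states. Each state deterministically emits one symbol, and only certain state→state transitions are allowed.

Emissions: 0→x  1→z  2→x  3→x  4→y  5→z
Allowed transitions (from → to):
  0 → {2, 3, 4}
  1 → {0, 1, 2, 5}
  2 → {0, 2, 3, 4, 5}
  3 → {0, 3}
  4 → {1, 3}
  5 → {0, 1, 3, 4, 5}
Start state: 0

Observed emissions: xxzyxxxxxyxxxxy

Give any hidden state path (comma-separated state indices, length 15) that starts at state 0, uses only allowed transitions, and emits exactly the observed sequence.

0,2,5,4,3,3,3,3,0,4,3,0,2,2,4

  0: obs=x cand={0,2,3} pick 0 [start]
  1: obs=x cand={0,2,3} pick 2 [0->2 ok]
  2: obs=z cand={1,5} pick 5 [2->5 ok]
  3: obs=y cand={4} pick 4 [5->4 ok]
  4: obs=x cand={0,2,3} pick 3 [4->3 ok]
  5: obs=x cand={0,2,3} pick 3 [3->3 ok]
  6: obs=x cand={0,2,3} pick 3 [3->3 ok]
  7: obs=x cand={0,2,3} pick 3 [3->3 ok]
  8: obs=x cand={0,2,3} pick 0 [3->0 ok]
  9: obs=y cand={4} pick 4 [0->4 ok]
  10: obs=x cand={0,2,3} pick 3 [4->3 ok]
  11: obs=x cand={0,2,3} pick 0 [3->0 ok]
  12: obs=x cand={0,2,3} pick 2 [0->2 ok]
  13: obs=x cand={0,2,3} pick 2 [2->2 ok]
  14: obs=y cand={4} pick 4 [2->4 ok]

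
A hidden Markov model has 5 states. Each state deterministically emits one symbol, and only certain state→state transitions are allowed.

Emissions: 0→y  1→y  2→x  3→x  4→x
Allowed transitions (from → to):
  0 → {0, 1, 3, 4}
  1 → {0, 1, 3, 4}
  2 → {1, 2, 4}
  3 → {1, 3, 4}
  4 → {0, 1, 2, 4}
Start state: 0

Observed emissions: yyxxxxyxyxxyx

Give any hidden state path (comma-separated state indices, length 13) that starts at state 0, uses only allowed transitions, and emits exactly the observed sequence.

0,1,4,2,2,4,0,4,1,4,4,0,3

  [0] y  {0,1}  => 0  start
  [1] y  {0,1}  => 1  0->1 ok
  [2] x  {2,3,4}  => 4  1->4 ok
  [3] x  {2,3,4}  => 2  4->2 ok
  [4] x  {2,3,4}  => 2  2->2 ok
  [5] x  {2,3,4}  => 4  2->4 ok
  [6] y  {0,1}  => 0  4->0 ok
  [7] x  {2,3,4}  => 4  0->4 ok
  [8] y  {0,1}  => 1  4->1 ok
  [9] x  {2,3,4}  => 4  1->4 ok
  [10] x  {2,3,4}  => 4  4->4 ok
  [11] y  {0,1}  => 0  4->0 ok
  [12] x  {2,3,4}  => 3  0->3 ok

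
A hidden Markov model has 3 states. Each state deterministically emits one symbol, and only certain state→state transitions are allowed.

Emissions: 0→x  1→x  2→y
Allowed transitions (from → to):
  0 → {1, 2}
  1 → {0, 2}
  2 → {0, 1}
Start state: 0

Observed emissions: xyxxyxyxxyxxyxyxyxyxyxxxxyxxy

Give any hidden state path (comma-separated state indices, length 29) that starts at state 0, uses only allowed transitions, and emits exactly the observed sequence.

  pos 0: x in {0,1}, choose 0; start
  pos 1: y in {2}, choose 2; 0->2 ok
  pos 2: x in {0,1}, choose 0; 2->0 ok
  pos 3: x in {0,1}, choose 1; 0->1 ok
  pos 4: y in {2}, choose 2; 1->2 ok
  pos 5: x in {0,1}, choose 1; 2->1 ok
  pos 6: y in {2}, choose 2; 1->2 ok
  pos 7: x in {0,1}, choose 0; 2->0 ok
  pos 8: x in {0,1}, choose 1; 0->1 ok
  pos 9: y in {2}, choose 2; 1->2 ok
  pos 10: x in {0,1}, choose 1; 2->1 ok
  pos 11: x in {0,1}, choose 0; 1->0 ok
  pos 12: y in {2}, choose 2; 0->2 ok
  pos 13: x in {0,1}, choose 0; 2->0 ok
  pos 14: y in {2}, choose 2; 0->2 ok
  pos 15: x in {0,1}, choose 1; 2->1 ok
  pos 16: y in {2}, choose 2; 1->2 ok
  pos 17: x in {0,1}, choose 0; 2->0 ok
  pos 18: y in {2}, choose 2; 0->2 ok
  pos 19: x in {0,1}, choose 1; 2->1 ok
  pos 20: y in {2}, choose 2; 1->2 ok
  pos 21: x in {0,1}, choose 1; 2->1 ok
  pos 22: x in {0,1}, choose 0; 1->0 ok
  pos 23: x in {0,1}, choose 1; 0->1 ok
  pos 24: x in {0,1}, choose 0; 1->0 ok
  pos 25: y in {2}, choose 2; 0->2 ok
  pos 26: x in {0,1}, choose 0; 2->0 ok
  pos 27: x in {0,1}, choose 1; 0->1 ok
  pos 28: y in {2}, choose 2; 1->2 ok

0,2,0,1,2,1,2,0,1,2,1,0,2,0,2,1,2,0,2,1,2,1,0,1,0,2,0,1,2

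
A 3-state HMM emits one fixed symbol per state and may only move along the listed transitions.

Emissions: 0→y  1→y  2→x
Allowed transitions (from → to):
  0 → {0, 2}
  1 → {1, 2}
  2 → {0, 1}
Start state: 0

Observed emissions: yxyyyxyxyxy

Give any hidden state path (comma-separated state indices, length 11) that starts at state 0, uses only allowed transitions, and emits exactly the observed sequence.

  pos 0: y in {0,1}, choose 0; start
  pos 1: x in {2}, choose 2; 0->2 ok
  pos 2: y in {0,1}, choose 0; 2->0 ok
  pos 3: y in {0,1}, choose 0; 0->0 ok
  pos 4: y in {0,1}, choose 0; 0->0 ok
  pos 5: x in {2}, choose 2; 0->2 ok
  pos 6: y in {0,1}, choose 1; 2->1 ok
  pos 7: x in {2}, choose 2; 1->2 ok
  pos 8: y in {0,1}, choose 1; 2->1 ok
  pos 9: x in {2}, choose 2; 1->2 ok
  pos 10: y in {0,1}, choose 0; 2->0 ok

0,2,0,0,0,2,1,2,1,2,0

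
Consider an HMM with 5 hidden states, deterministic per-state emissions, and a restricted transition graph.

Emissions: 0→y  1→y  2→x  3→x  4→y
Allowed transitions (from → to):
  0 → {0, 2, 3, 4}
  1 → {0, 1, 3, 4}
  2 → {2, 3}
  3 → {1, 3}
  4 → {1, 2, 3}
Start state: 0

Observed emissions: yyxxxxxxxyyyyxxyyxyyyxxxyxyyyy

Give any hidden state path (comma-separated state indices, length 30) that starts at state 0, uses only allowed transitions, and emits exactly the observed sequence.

  [0] y  {0,1,4}  => 0  start
  [1] y  {0,1,4}  => 0  0->0 ok
  [2] x  {2,3}  => 3  0->3 ok
  [3] x  {2,3}  => 3  3->3 ok
  [4] x  {2,3}  => 3  3->3 ok
  [5] x  {2,3}  => 3  3->3 ok
  [6] x  {2,3}  => 3  3->3 ok
  [7] x  {2,3}  => 3  3->3 ok
  [8] x  {2,3}  => 3  3->3 ok
  [9] y  {0,1,4}  => 1  3->1 ok
  [10] y  {0,1,4}  => 1  1->1 ok
  [11] y  {0,1,4}  => 0  1->0 ok
  [12] y  {0,1,4}  => 4  0->4 ok
  [13] x  {2,3}  => 3  4->3 ok
  [14] x  {2,3}  => 3  3->3 ok
  [15] y  {0,1,4}  => 1  3->1 ok
  [16] y  {0,1,4}  => 1  1->1 ok
  [17] x  {2,3}  => 3  1->3 ok
  [18] y  {0,1,4}  => 1  3->1 ok
  [19] y  {0,1,4}  => 0  1->0 ok
  [20] y  {0,1,4}  => 4  0->4 ok
  [21] x  {2,3}  => 2  4->2 ok
  [22] x  {2,3}  => 2  2->2 ok
  [23] x  {2,3}  => 3  2->3 ok
  [24] y  {0,1,4}  => 1  3->1 ok
  [25] x  {2,3}  => 3  1->3 ok
  [26] y  {0,1,4}  => 1  3->1 ok
  [27] y  {0,1,4}  => 0  1->0 ok
  [28] y  {0,1,4}  => 0  0->0 ok
  [29] y  {0,1,4}  => 0  0->0 ok

0,0,3,3,3,3,3,3,3,1,1,0,4,3,3,1,1,3,1,0,4,2,2,3,1,3,1,0,0,0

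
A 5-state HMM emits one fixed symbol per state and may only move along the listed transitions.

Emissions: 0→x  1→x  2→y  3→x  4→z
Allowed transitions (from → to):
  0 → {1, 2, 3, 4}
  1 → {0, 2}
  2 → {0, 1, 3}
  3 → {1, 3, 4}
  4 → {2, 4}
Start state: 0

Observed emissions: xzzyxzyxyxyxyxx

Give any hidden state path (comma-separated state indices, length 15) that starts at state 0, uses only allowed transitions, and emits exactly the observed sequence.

0,4,4,2,3,4,2,1,2,0,2,1,2,3,3

  t0 'x' -> {0,1,3}, take 0 (start)
  t1 'z' -> {4}, take 4 (0->4 ok)
  t2 'z' -> {4}, take 4 (4->4 ok)
  t3 'y' -> {2}, take 2 (4->2 ok)
  t4 'x' -> {0,1,3}, take 3 (2->3 ok)
  t5 'z' -> {4}, take 4 (3->4 ok)
  t6 'y' -> {2}, take 2 (4->2 ok)
  t7 'x' -> {0,1,3}, take 1 (2->1 ok)
  t8 'y' -> {2}, take 2 (1->2 ok)
  t9 'x' -> {0,1,3}, take 0 (2->0 ok)
  t10 'y' -> {2}, take 2 (0->2 ok)
  t11 'x' -> {0,1,3}, take 1 (2->1 ok)
  t12 'y' -> {2}, take 2 (1->2 ok)
  t13 'x' -> {0,1,3}, take 3 (2->3 ok)
  t14 'x' -> {0,1,3}, take 3 (3->3 ok)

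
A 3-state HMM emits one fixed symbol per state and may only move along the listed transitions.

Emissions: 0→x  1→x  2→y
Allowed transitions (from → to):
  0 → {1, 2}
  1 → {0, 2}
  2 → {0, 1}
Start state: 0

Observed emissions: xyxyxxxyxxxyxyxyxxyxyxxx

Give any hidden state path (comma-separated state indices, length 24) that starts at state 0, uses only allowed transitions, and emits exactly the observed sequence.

  [0] x  {0,1}  => 0  start
  [1] y  {2}  => 2  0->2 ok
  [2] x  {0,1}  => 1  2->1 ok
  [3] y  {2}  => 2  1->2 ok
  [4] x  {0,1}  => 1  2->1 ok
  [5] x  {0,1}  => 0  1->0 ok
  [6] x  {0,1}  => 1  0->1 ok
  [7] y  {2}  => 2  1->2 ok
  [8] x  {0,1}  => 0  2->0 ok
  [9] x  {0,1}  => 1  0->1 ok
  [10] x  {0,1}  => 0  1->0 ok
  [11] y  {2}  => 2  0->2 ok
  [12] x  {0,1}  => 1  2->1 ok
  [13] y  {2}  => 2  1->2 ok
  [14] x  {0,1}  => 1  2->1 ok
  [15] y  {2}  => 2  1->2 ok
  [16] x  {0,1}  => 0  2->0 ok
  [17] x  {0,1}  => 1  0->1 ok
  [18] y  {2}  => 2  1->2 ok
  [19] x  {0,1}  => 0  2->0 ok
  [20] y  {2}  => 2  0->2 ok
  [21] x  {0,1}  => 0  2->0 ok
  [22] x  {0,1}  => 1  0->1 ok
  [23] x  {0,1}  => 0  1->0 ok

0,2,1,2,1,0,1,2,0,1,0,2,1,2,1,2,0,1,2,0,2,0,1,0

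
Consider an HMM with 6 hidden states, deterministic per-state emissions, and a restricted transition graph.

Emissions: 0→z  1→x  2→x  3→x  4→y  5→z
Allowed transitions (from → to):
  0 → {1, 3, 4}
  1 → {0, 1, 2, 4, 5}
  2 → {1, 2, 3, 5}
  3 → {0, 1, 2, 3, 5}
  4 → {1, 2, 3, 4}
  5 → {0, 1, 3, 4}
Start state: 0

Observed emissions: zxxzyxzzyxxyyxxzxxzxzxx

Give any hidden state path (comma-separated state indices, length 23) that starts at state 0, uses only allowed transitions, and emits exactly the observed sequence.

0,3,2,5,4,2,5,0,4,1,1,4,4,2,2,5,3,3,0,3,0,3,2

  [0] z  {0,5}  => 0  start
  [1] x  {1,2,3}  => 3  0->3 ok
  [2] x  {1,2,3}  => 2  3->2 ok
  [3] z  {0,5}  => 5  2->5 ok
  [4] y  {4}  => 4  5->4 ok
  [5] x  {1,2,3}  => 2  4->2 ok
  [6] z  {0,5}  => 5  2->5 ok
  [7] z  {0,5}  => 0  5->0 ok
  [8] y  {4}  => 4  0->4 ok
  [9] x  {1,2,3}  => 1  4->1 ok
  [10] x  {1,2,3}  => 1  1->1 ok
  [11] y  {4}  => 4  1->4 ok
  [12] y  {4}  => 4  4->4 ok
  [13] x  {1,2,3}  => 2  4->2 ok
  [14] x  {1,2,3}  => 2  2->2 ok
  [15] z  {0,5}  => 5  2->5 ok
  [16] x  {1,2,3}  => 3  5->3 ok
  [17] x  {1,2,3}  => 3  3->3 ok
  [18] z  {0,5}  => 0  3->0 ok
  [19] x  {1,2,3}  => 3  0->3 ok
  [20] z  {0,5}  => 0  3->0 ok
  [21] x  {1,2,3}  => 3  0->3 ok
  [22] x  {1,2,3}  => 2  3->2 ok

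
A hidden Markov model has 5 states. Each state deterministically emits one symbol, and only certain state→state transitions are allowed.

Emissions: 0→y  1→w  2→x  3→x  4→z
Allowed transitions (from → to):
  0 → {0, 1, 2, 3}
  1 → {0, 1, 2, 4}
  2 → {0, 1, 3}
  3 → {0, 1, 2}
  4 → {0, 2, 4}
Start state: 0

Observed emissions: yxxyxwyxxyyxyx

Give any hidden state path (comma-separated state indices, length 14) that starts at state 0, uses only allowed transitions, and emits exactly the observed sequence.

0,2,3,0,3,1,0,2,3,0,0,2,0,3

  0: obs=y cand={0} pick 0 [start]
  1: obs=x cand={2,3} pick 2 [0->2 ok]
  2: obs=x cand={2,3} pick 3 [2->3 ok]
  3: obs=y cand={0} pick 0 [3->0 ok]
  4: obs=x cand={2,3} pick 3 [0->3 ok]
  5: obs=w cand={1} pick 1 [3->1 ok]
  6: obs=y cand={0} pick 0 [1->0 ok]
  7: obs=x cand={2,3} pick 2 [0->2 ok]
  8: obs=x cand={2,3} pick 3 [2->3 ok]
  9: obs=y cand={0} pick 0 [3->0 ok]
  10: obs=y cand={0} pick 0 [0->0 ok]
  11: obs=x cand={2,3} pick 2 [0->2 ok]
  12: obs=y cand={0} pick 0 [2->0 ok]
  13: obs=x cand={2,3} pick 3 [0->3 ok]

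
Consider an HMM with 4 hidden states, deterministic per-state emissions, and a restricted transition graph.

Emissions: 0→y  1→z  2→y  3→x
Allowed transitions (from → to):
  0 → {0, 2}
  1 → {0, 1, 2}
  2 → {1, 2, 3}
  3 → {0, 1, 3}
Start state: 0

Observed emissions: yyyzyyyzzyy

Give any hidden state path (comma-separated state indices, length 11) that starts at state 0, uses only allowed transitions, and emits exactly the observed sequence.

0,2,2,1,2,2,2,1,1,0,0

  [0] y  {0,2}  => 0  start
  [1] y  {0,2}  => 2  0->2 ok
  [2] y  {0,2}  => 2  2->2 ok
  [3] z  {1}  => 1  2->1 ok
  [4] y  {0,2}  => 2  1->2 ok
  [5] y  {0,2}  => 2  2->2 ok
  [6] y  {0,2}  => 2  2->2 ok
  [7] z  {1}  => 1  2->1 ok
  [8] z  {1}  => 1  1->1 ok
  [9] y  {0,2}  => 0  1->0 ok
  [10] y  {0,2}  => 0  0->0 ok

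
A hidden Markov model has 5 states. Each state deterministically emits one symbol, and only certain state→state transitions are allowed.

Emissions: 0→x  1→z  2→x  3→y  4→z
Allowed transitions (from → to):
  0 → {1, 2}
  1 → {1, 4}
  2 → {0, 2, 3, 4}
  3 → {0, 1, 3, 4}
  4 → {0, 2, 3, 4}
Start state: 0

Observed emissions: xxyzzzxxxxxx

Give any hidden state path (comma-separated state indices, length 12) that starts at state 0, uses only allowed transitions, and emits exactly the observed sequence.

  pos 0: x in {0,2}, choose 0; start
  pos 1: x in {0,2}, choose 2; 0->2 ok
  pos 2: y in {3}, choose 3; 2->3 ok
  pos 3: z in {1,4}, choose 1; 3->1 ok
  pos 4: z in {1,4}, choose 1; 1->1 ok
  pos 5: z in {1,4}, choose 4; 1->4 ok
  pos 6: x in {0,2}, choose 2; 4->2 ok
  pos 7: x in {0,2}, choose 0; 2->0 ok
  pos 8: x in {0,2}, choose 2; 0->2 ok
  pos 9: x in {0,2}, choose 2; 2->2 ok
  pos 10: x in {0,2}, choose 0; 2->0 ok
  pos 11: x in {0,2}, choose 2; 0->2 ok

0,2,3,1,1,4,2,0,2,2,0,2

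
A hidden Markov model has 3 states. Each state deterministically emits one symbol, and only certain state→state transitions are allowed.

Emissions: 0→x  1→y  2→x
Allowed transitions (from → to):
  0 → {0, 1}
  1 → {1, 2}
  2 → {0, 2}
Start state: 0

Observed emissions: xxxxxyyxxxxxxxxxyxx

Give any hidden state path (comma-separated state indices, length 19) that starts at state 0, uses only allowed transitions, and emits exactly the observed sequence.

0,0,0,0,0,1,1,2,2,2,2,2,2,2,2,0,1,2,0

  pos 0: x in {0,2}, choose 0; start
  pos 1: x in {0,2}, choose 0; 0->0 ok
  pos 2: x in {0,2}, choose 0; 0->0 ok
  pos 3: x in {0,2}, choose 0; 0->0 ok
  pos 4: x in {0,2}, choose 0; 0->0 ok
  pos 5: y in {1}, choose 1; 0->1 ok
  pos 6: y in {1}, choose 1; 1->1 ok
  pos 7: x in {0,2}, choose 2; 1->2 ok
  pos 8: x in {0,2}, choose 2; 2->2 ok
  pos 9: x in {0,2}, choose 2; 2->2 ok
  pos 10: x in {0,2}, choose 2; 2->2 ok
  pos 11: x in {0,2}, choose 2; 2->2 ok
  pos 12: x in {0,2}, choose 2; 2->2 ok
  pos 13: x in {0,2}, choose 2; 2->2 ok
  pos 14: x in {0,2}, choose 2; 2->2 ok
  pos 15: x in {0,2}, choose 0; 2->0 ok
  pos 16: y in {1}, choose 1; 0->1 ok
  pos 17: x in {0,2}, choose 2; 1->2 ok
  pos 18: x in {0,2}, choose 0; 2->0 ok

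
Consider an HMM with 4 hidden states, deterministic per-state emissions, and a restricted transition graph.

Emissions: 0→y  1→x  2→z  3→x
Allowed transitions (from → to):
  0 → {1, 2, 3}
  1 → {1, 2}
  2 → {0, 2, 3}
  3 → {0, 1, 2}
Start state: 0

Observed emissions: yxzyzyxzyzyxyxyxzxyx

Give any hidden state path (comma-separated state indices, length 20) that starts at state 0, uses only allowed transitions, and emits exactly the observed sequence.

0,3,2,0,2,0,1,2,0,2,0,3,0,3,0,1,2,3,0,3

  0: obs=y cand={0} pick 0 [start]
  1: obs=x cand={1,3} pick 3 [0->3 ok]
  2: obs=z cand={2} pick 2 [3->2 ok]
  3: obs=y cand={0} pick 0 [2->0 ok]
  4: obs=z cand={2} pick 2 [0->2 ok]
  5: obs=y cand={0} pick 0 [2->0 ok]
  6: obs=x cand={1,3} pick 1 [0->1 ok]
  7: obs=z cand={2} pick 2 [1->2 ok]
  8: obs=y cand={0} pick 0 [2->0 ok]
  9: obs=z cand={2} pick 2 [0->2 ok]
  10: obs=y cand={0} pick 0 [2->0 ok]
  11: obs=x cand={1,3} pick 3 [0->3 ok]
  12: obs=y cand={0} pick 0 [3->0 ok]
  13: obs=x cand={1,3} pick 3 [0->3 ok]
  14: obs=y cand={0} pick 0 [3->0 ok]
  15: obs=x cand={1,3} pick 1 [0->1 ok]
  16: obs=z cand={2} pick 2 [1->2 ok]
  17: obs=x cand={1,3} pick 3 [2->3 ok]
  18: obs=y cand={0} pick 0 [3->0 ok]
  19: obs=x cand={1,3} pick 3 [0->3 ok]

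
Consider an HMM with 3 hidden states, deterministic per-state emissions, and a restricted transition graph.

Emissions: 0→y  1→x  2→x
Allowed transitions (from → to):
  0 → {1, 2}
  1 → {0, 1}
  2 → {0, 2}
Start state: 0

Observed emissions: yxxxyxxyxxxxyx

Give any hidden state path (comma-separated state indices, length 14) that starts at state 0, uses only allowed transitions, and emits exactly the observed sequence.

  [0] y  {0}  => 0  start
  [1] x  {1,2}  => 1  0->1 ok
  [2] x  {1,2}  => 1  1->1 ok
  [3] x  {1,2}  => 1  1->1 ok
  [4] y  {0}  => 0  1->0 ok
  [5] x  {1,2}  => 1  0->1 ok
  [6] x  {1,2}  => 1  1->1 ok
  [7] y  {0}  => 0  1->0 ok
  [8] x  {1,2}  => 2  0->2 ok
  [9] x  {1,2}  => 2  2->2 ok
  [10] x  {1,2}  => 2  2->2 ok
  [11] x  {1,2}  => 2  2->2 ok
  [12] y  {0}  => 0  2->0 ok
  [13] x  {1,2}  => 2  0->2 ok

0,1,1,1,0,1,1,0,2,2,2,2,0,2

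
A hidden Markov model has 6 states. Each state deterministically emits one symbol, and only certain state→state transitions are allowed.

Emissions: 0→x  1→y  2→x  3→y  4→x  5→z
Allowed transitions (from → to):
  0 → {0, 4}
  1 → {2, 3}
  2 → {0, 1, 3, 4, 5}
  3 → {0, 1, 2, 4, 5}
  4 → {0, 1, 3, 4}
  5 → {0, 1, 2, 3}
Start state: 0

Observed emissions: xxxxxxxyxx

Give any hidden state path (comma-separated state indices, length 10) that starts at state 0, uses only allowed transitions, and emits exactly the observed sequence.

  [0] x  {0,2,4}  => 0  start
  [1] x  {0,2,4}  => 0  0->0 ok
  [2] x  {0,2,4}  => 4  0->4 ok
  [3] x  {0,2,4}  => 4  4->4 ok
  [4] x  {0,2,4}  => 4  4->4 ok
  [5] x  {0,2,4}  => 4  4->4 ok
  [6] x  {0,2,4}  => 4  4->4 ok
  [7] y  {1,3}  => 1  4->1 ok
  [8] x  {0,2,4}  => 2  1->2 ok
  [9] x  {0,2,4}  => 0  2->0 ok

0,0,4,4,4,4,4,1,2,0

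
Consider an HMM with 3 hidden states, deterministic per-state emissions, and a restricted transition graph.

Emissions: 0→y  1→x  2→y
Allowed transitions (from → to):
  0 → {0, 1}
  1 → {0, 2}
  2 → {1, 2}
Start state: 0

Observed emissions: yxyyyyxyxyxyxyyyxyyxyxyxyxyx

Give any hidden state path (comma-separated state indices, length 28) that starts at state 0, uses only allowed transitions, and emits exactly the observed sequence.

0,1,0,0,0,0,1,2,1,2,1,0,1,0,0,0,1,2,2,1,0,1,0,1,0,1,0,1

  0: obs=y cand={0,2} pick 0 [start]
  1: obs=x cand={1} pick 1 [0->1 ok]
  2: obs=y cand={0,2} pick 0 [1->0 ok]
  3: obs=y cand={0,2} pick 0 [0->0 ok]
  4: obs=y cand={0,2} pick 0 [0->0 ok]
  5: obs=y cand={0,2} pick 0 [0->0 ok]
  6: obs=x cand={1} pick 1 [0->1 ok]
  7: obs=y cand={0,2} pick 2 [1->2 ok]
  8: obs=x cand={1} pick 1 [2->1 ok]
  9: obs=y cand={0,2} pick 2 [1->2 ok]
  10: obs=x cand={1} pick 1 [2->1 ok]
  11: obs=y cand={0,2} pick 0 [1->0 ok]
  12: obs=x cand={1} pick 1 [0->1 ok]
  13: obs=y cand={0,2} pick 0 [1->0 ok]
  14: obs=y cand={0,2} pick 0 [0->0 ok]
  15: obs=y cand={0,2} pick 0 [0->0 ok]
  16: obs=x cand={1} pick 1 [0->1 ok]
  17: obs=y cand={0,2} pick 2 [1->2 ok]
  18: obs=y cand={0,2} pick 2 [2->2 ok]
  19: obs=x cand={1} pick 1 [2->1 ok]
  20: obs=y cand={0,2} pick 0 [1->0 ok]
  21: obs=x cand={1} pick 1 [0->1 ok]
  22: obs=y cand={0,2} pick 0 [1->0 ok]
  23: obs=x cand={1} pick 1 [0->1 ok]
  24: obs=y cand={0,2} pick 0 [1->0 ok]
  25: obs=x cand={1} pick 1 [0->1 ok]
  26: obs=y cand={0,2} pick 0 [1->0 ok]
  27: obs=x cand={1} pick 1 [0->1 ok]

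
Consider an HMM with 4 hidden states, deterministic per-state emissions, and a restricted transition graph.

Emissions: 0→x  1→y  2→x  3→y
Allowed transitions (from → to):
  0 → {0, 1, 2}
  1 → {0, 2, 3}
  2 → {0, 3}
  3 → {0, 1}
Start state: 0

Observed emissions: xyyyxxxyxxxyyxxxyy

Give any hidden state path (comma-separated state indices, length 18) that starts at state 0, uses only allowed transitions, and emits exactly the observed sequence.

  [0] x  {0,2}  => 0  start
  [1] y  {1,3}  => 1  0->1 ok
  [2] y  {1,3}  => 3  1->3 ok
  [3] y  {1,3}  => 1  3->1 ok
  [4] x  {0,2}  => 0  1->0 ok
  [5] x  {0,2}  => 2  0->2 ok
  [6] x  {0,2}  => 0  2->0 ok
  [7] y  {1,3}  => 1  0->1 ok
  [8] x  {0,2}  => 2  1->2 ok
  [9] x  {0,2}  => 0  2->0 ok
  [10] x  {0,2}  => 2  0->2 ok
  [11] y  {1,3}  => 3  2->3 ok
  [12] y  {1,3}  => 1  3->1 ok
  [13] x  {0,2}  => 0  1->0 ok
  [14] x  {0,2}  => 0  0->0 ok
  [15] x  {0,2}  => 2  0->2 ok
  [16] y  {1,3}  => 3  2->3 ok
  [17] y  {1,3}  => 1  3->1 ok

0,1,3,1,0,2,0,1,2,0,2,3,1,0,0,2,3,1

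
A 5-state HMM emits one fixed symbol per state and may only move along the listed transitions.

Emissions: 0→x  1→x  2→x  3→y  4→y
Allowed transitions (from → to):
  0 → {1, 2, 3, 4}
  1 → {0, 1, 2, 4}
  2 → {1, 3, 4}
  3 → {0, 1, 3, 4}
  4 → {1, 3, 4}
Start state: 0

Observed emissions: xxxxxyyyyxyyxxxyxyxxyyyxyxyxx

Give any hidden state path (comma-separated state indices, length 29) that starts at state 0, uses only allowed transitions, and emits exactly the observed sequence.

0,2,1,0,2,3,3,4,3,0,3,3,0,1,2,3,0,4,1,0,3,4,3,0,3,0,3,1,1

  t0 'x' -> {0,1,2}, take 0 (start)
  t1 'x' -> {0,1,2}, take 2 (0->2 ok)
  t2 'x' -> {0,1,2}, take 1 (2->1 ok)
  t3 'x' -> {0,1,2}, take 0 (1->0 ok)
  t4 'x' -> {0,1,2}, take 2 (0->2 ok)
  t5 'y' -> {3,4}, take 3 (2->3 ok)
  t6 'y' -> {3,4}, take 3 (3->3 ok)
  t7 'y' -> {3,4}, take 4 (3->4 ok)
  t8 'y' -> {3,4}, take 3 (4->3 ok)
  t9 'x' -> {0,1,2}, take 0 (3->0 ok)
  t10 'y' -> {3,4}, take 3 (0->3 ok)
  t11 'y' -> {3,4}, take 3 (3->3 ok)
  t12 'x' -> {0,1,2}, take 0 (3->0 ok)
  t13 'x' -> {0,1,2}, take 1 (0->1 ok)
  t14 'x' -> {0,1,2}, take 2 (1->2 ok)
  t15 'y' -> {3,4}, take 3 (2->3 ok)
  t16 'x' -> {0,1,2}, take 0 (3->0 ok)
  t17 'y' -> {3,4}, take 4 (0->4 ok)
  t18 'x' -> {0,1,2}, take 1 (4->1 ok)
  t19 'x' -> {0,1,2}, take 0 (1->0 ok)
  t20 'y' -> {3,4}, take 3 (0->3 ok)
  t21 'y' -> {3,4}, take 4 (3->4 ok)
  t22 'y' -> {3,4}, take 3 (4->3 ok)
  t23 'x' -> {0,1,2}, take 0 (3->0 ok)
  t24 'y' -> {3,4}, take 3 (0->3 ok)
  t25 'x' -> {0,1,2}, take 0 (3->0 ok)
  t26 'y' -> {3,4}, take 3 (0->3 ok)
  t27 'x' -> {0,1,2}, take 1 (3->1 ok)
  t28 'x' -> {0,1,2}, take 1 (1->1 ok)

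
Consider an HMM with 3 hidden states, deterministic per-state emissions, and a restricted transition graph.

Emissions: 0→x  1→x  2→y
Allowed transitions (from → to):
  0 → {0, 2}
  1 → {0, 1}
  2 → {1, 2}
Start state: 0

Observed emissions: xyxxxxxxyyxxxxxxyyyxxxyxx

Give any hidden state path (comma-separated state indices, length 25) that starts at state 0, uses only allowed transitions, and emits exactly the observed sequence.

  t0 'x' -> {0,1}, take 0 (start)
  t1 'y' -> {2}, take 2 (0->2 ok)
  t2 'x' -> {0,1}, take 1 (2->1 ok)
  t3 'x' -> {0,1}, take 1 (1->1 ok)
  t4 'x' -> {0,1}, take 0 (1->0 ok)
  t5 'x' -> {0,1}, take 0 (0->0 ok)
  t6 'x' -> {0,1}, take 0 (0->0 ok)
  t7 'x' -> {0,1}, take 0 (0->0 ok)
  t8 'y' -> {2}, take 2 (0->2 ok)
  t9 'y' -> {2}, take 2 (2->2 ok)
  t10 'x' -> {0,1}, take 1 (2->1 ok)
  t11 'x' -> {0,1}, take 1 (1->1 ok)
  t12 'x' -> {0,1}, take 1 (1->1 ok)
  t13 'x' -> {0,1}, take 0 (1->0 ok)
  t14 'x' -> {0,1}, take 0 (0->0 ok)
  t15 'x' -> {0,1}, take 0 (0->0 ok)
  t16 'y' -> {2}, take 2 (0->2 ok)
  t17 'y' -> {2}, take 2 (2->2 ok)
  t18 'y' -> {2}, take 2 (2->2 ok)
  t19 'x' -> {0,1}, take 1 (2->1 ok)
  t20 'x' -> {0,1}, take 1 (1->1 ok)
  t21 'x' -> {0,1}, take 0 (1->0 ok)
  t22 'y' -> {2}, take 2 (0->2 ok)
  t23 'x' -> {0,1}, take 1 (2->1 ok)
  t24 'x' -> {0,1}, take 0 (1->0 ok)

0,2,1,1,0,0,0,0,2,2,1,1,1,0,0,0,2,2,2,1,1,0,2,1,0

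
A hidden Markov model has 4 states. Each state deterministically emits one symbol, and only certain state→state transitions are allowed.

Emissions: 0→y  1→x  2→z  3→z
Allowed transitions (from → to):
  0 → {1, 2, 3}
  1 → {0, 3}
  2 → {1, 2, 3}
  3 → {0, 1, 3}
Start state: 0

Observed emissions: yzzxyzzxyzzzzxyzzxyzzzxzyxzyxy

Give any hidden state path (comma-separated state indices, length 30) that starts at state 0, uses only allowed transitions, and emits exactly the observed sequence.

0,2,2,1,0,2,2,1,0,2,3,3,3,1,0,2,2,1,0,2,3,3,1,3,0,1,3,0,1,0

  [0] y  {0}  => 0  start
  [1] z  {2,3}  => 2  0->2 ok
  [2] z  {2,3}  => 2  2->2 ok
  [3] x  {1}  => 1  2->1 ok
  [4] y  {0}  => 0  1->0 ok
  [5] z  {2,3}  => 2  0->2 ok
  [6] z  {2,3}  => 2  2->2 ok
  [7] x  {1}  => 1  2->1 ok
  [8] y  {0}  => 0  1->0 ok
  [9] z  {2,3}  => 2  0->2 ok
  [10] z  {2,3}  => 3  2->3 ok
  [11] z  {2,3}  => 3  3->3 ok
  [12] z  {2,3}  => 3  3->3 ok
  [13] x  {1}  => 1  3->1 ok
  [14] y  {0}  => 0  1->0 ok
  [15] z  {2,3}  => 2  0->2 ok
  [16] z  {2,3}  => 2  2->2 ok
  [17] x  {1}  => 1  2->1 ok
  [18] y  {0}  => 0  1->0 ok
  [19] z  {2,3}  => 2  0->2 ok
  [20] z  {2,3}  => 3  2->3 ok
  [21] z  {2,3}  => 3  3->3 ok
  [22] x  {1}  => 1  3->1 ok
  [23] z  {2,3}  => 3  1->3 ok
  [24] y  {0}  => 0  3->0 ok
  [25] x  {1}  => 1  0->1 ok
  [26] z  {2,3}  => 3  1->3 ok
  [27] y  {0}  => 0  3->0 ok
  [28] x  {1}  => 1  0->1 ok
  [29] y  {0}  => 0  1->0 ok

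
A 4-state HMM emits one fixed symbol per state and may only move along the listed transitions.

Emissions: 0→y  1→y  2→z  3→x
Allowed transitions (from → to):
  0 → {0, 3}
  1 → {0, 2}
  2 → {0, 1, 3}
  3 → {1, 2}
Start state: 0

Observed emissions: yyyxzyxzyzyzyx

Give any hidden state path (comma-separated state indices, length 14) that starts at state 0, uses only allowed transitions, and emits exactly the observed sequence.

0,0,0,3,2,0,3,2,1,2,1,2,0,3

  0: obs=y cand={0,1} pick 0 [start]
  1: obs=y cand={0,1} pick 0 [0->0 ok]
  2: obs=y cand={0,1} pick 0 [0->0 ok]
  3: obs=x cand={3} pick 3 [0->3 ok]
  4: obs=z cand={2} pick 2 [3->2 ok]
  5: obs=y cand={0,1} pick 0 [2->0 ok]
  6: obs=x cand={3} pick 3 [0->3 ok]
  7: obs=z cand={2} pick 2 [3->2 ok]
  8: obs=y cand={0,1} pick 1 [2->1 ok]
  9: obs=z cand={2} pick 2 [1->2 ok]
  10: obs=y cand={0,1} pick 1 [2->1 ok]
  11: obs=z cand={2} pick 2 [1->2 ok]
  12: obs=y cand={0,1} pick 0 [2->0 ok]
  13: obs=x cand={3} pick 3 [0->3 ok]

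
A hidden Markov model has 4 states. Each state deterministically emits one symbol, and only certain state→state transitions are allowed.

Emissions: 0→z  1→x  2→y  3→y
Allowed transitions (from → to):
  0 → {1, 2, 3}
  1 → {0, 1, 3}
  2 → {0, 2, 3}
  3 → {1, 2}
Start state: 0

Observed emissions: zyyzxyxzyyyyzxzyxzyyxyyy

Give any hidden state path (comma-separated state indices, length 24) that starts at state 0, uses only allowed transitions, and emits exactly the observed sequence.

  [0] z  {0}  => 0  start
  [1] y  {2,3}  => 3  0->3 ok
  [2] y  {2,3}  => 2  3->2 ok
  [3] z  {0}  => 0  2->0 ok
  [4] x  {1}  => 1  0->1 ok
  [5] y  {2,3}  => 3  1->3 ok
  [6] x  {1}  => 1  3->1 ok
  [7] z  {0}  => 0  1->0 ok
  [8] y  {2,3}  => 3  0->3 ok
  [9] y  {2,3}  => 2  3->2 ok
  [10] y  {2,3}  => 2  2->2 ok
  [11] y  {2,3}  => 2  2->2 ok
  [12] z  {0}  => 0  2->0 ok
  [13] x  {1}  => 1  0->1 ok
  [14] z  {0}  => 0  1->0 ok
  [15] y  {2,3}  => 3  0->3 ok
  [16] x  {1}  => 1  3->1 ok
  [17] z  {0}  => 0  1->0 ok
  [18] y  {2,3}  => 2  0->2 ok
  [19] y  {2,3}  => 3  2->3 ok
  [20] x  {1}  => 1  3->1 ok
  [21] y  {2,3}  => 3  1->3 ok
  [22] y  {2,3}  => 2  3->2 ok
  [23] y  {2,3}  => 2  2->2 ok

0,3,2,0,1,3,1,0,3,2,2,2,0,1,0,3,1,0,2,3,1,3,2,2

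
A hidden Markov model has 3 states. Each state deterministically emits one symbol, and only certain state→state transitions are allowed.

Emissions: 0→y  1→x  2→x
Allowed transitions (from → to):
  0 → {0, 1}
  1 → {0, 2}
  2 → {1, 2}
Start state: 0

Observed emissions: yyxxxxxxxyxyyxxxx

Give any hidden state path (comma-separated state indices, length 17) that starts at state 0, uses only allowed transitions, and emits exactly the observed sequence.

  0: obs=y cand={0} pick 0 [start]
  1: obs=y cand={0} pick 0 [0->0 ok]
  2: obs=x cand={1,2} pick 1 [0->1 ok]
  3: obs=x cand={1,2} pick 2 [1->2 ok]
  4: obs=x cand={1,2} pick 2 [2->2 ok]
  5: obs=x cand={1,2} pick 2 [2->2 ok]
  6: obs=x cand={1,2} pick 1 [2->1 ok]
  7: obs=x cand={1,2} pick 2 [1->2 ok]
  8: obs=x cand={1,2} pick 1 [2->1 ok]
  9: obs=y cand={0} pick 0 [1->0 ok]
  10: obs=x cand={1,2} pick 1 [0->1 ok]
  11: obs=y cand={0} pick 0 [1->0 ok]
  12: obs=y cand={0} pick 0 [0->0 ok]
  13: obs=x cand={1,2} pick 1 [0->1 ok]
  14: obs=x cand={1,2} pick 2 [1->2 ok]
  15: obs=x cand={1,2} pick 2 [2->2 ok]
  16: obs=x cand={1,2} pick 2 [2->2 ok]

0,0,1,2,2,2,1,2,1,0,1,0,0,1,2,2,2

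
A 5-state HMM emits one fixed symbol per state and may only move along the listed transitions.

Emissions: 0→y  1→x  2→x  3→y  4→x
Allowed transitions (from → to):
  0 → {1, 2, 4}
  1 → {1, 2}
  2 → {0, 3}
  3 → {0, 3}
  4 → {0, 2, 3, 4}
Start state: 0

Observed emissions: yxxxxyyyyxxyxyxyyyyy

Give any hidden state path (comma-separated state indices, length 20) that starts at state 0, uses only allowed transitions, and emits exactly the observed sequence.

  [0] y  {0,3}  => 0  start
  [1] x  {1,2,4}  => 1  0->1 ok
  [2] x  {1,2,4}  => 1  1->1 ok
  [3] x  {1,2,4}  => 1  1->1 ok
  [4] x  {1,2,4}  => 2  1->2 ok
  [5] y  {0,3}  => 3  2->3 ok
  [6] y  {0,3}  => 3  3->3 ok
  [7] y  {0,3}  => 3  3->3 ok
  [8] y  {0,3}  => 0  3->0 ok
  [9] x  {1,2,4}  => 1  0->1 ok
  [10] x  {1,2,4}  => 2  1->2 ok
  [11] y  {0,3}  => 0  2->0 ok
  [12] x  {1,2,4}  => 4  0->4 ok
  [13] y  {0,3}  => 0  4->0 ok
  [14] x  {1,2,4}  => 4  0->4 ok
  [15] y  {0,3}  => 3  4->3 ok
  [16] y  {0,3}  => 3  3->3 ok
  [17] y  {0,3}  => 3  3->3 ok
  [18] y  {0,3}  => 3  3->3 ok
  [19] y  {0,3}  => 3  3->3 ok

0,1,1,1,2,3,3,3,0,1,2,0,4,0,4,3,3,3,3,3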